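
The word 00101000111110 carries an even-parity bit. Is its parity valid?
Sum of all bits: 0+0+1+0+1+0+0+0+1+1+1+1+1+0 = 7; 7 mod 2 = 1. Result is 1 → parity error detected.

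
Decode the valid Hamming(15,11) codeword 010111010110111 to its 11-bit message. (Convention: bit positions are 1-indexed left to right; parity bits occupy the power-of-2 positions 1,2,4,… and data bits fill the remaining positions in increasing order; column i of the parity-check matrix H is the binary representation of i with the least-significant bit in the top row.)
Parity bits occupy power-of-2 positions; data bits are at positions {3,5,6,7,9,10,11,12,13,14,15} (1-indexed).
Extract: c[3]=0 c[5]=1 c[6]=1 c[7]=0 c[9]=0 c[10]=1 c[11]=1 c[12]=0 c[13]=1 c[14]=1 c[15]=1
Data = 01100110111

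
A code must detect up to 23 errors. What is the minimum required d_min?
Detecting e errors requires d_min ≥ e + 1 = 23 + 1 = 24.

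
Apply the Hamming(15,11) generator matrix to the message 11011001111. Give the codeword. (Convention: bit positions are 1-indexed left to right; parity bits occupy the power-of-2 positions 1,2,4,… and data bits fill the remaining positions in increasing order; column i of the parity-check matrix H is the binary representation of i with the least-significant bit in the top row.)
Codeword c = d · G (mod 2), d = 11011001111:
  c[0] = d·G[:,0] = (11011001111)·(11011010101) mod 2 = 1+1+0+1+1+0+0+0+1+0+1 mod 2 = 0
  c[1] = d·G[:,1] = (11011001111)·(10110110011) mod 2 = 1+0+0+1+0+0+0+0+0+1+1 mod 2 = 0
  c[2] = d·G[:,2] = (11011001111)·(10000000000) mod 2 = 1+0+0+0+0+0+0+0+0+0+0 mod 2 = 1
  c[3] = d·G[:,3] = (11011001111)·(01110001111) mod 2 = 0+1+0+1+0+0+0+1+1+1+1 mod 2 = 0
  c[4] = d·G[:,4] = (11011001111)·(01000000000) mod 2 = 0+1+0+0+0+0+0+0+0+0+0 mod 2 = 1
  c[5] = d·G[:,5] = (11011001111)·(00100000000) mod 2 = 0+0+0+0+0+0+0+0+0+0+0 mod 2 = 0
  c[6] = d·G[:,6] = (11011001111)·(00010000000) mod 2 = 0+0+0+1+0+0+0+0+0+0+0 mod 2 = 1
  c[7] = d·G[:,7] = (11011001111)·(00001111111) mod 2 = 0+0+0+0+1+0+0+1+1+1+1 mod 2 = 1
  c[8] = d·G[:,8] = (11011001111)·(00001000000) mod 2 = 0+0+0+0+1+0+0+0+0+0+0 mod 2 = 1
  c[9] = d·G[:,9] = (11011001111)·(00000100000) mod 2 = 0+0+0+0+0+0+0+0+0+0+0 mod 2 = 0
  c[10] = d·G[:,10] = (11011001111)·(00000010000) mod 2 = 0+0+0+0+0+0+0+0+0+0+0 mod 2 = 0
  c[11] = d·G[:,11] = (11011001111)·(00000001000) mod 2 = 0+0+0+0+0+0+0+1+0+0+0 mod 2 = 1
  c[12] = d·G[:,12] = (11011001111)·(00000000100) mod 2 = 0+0+0+0+0+0+0+0+1+0+0 mod 2 = 1
  c[13] = d·G[:,13] = (11011001111)·(00000000010) mod 2 = 0+0+0+0+0+0+0+0+0+1+0 mod 2 = 1
  c[14] = d·G[:,14] = (11011001111)·(00000000001) mod 2 = 0+0+0+0+0+0+0+0+0+0+1 mod 2 = 1
Codeword = 001010111001111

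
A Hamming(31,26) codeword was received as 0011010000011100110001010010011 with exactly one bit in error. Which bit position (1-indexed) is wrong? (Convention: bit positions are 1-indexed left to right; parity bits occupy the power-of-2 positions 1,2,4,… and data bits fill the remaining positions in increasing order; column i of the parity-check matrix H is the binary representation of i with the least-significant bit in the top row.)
Syndrome s = H · r^T (mod 2), r = 0011010000011100110001010010011:
  s[0] = (1010101010101010101010101010101)·(0011010000011100110001010010011) mod 2 = 0+0+1+0+0+0+0+0+0+0+0+0+1+0+0+0+1+0+0+0+0+0+0+0+0+0+1+0+0+0+1 mod 2 = 1
  s[1] = (0110011001100110011001100110011)·(0011010000011100110001010010011) mod 2 = 0+0+1+0+0+1+0+0+0+0+0+0+0+1+0+0+0+1+0+0+0+1+0+0+0+0+1+0+0+1+1 mod 2 = 0
  s[2] = (0001111000011110000111100001111)·(0011010000011100110001010010011) mod 2 = 0+0+0+1+0+1+0+0+0+0+0+1+1+1+0+0+0+0+0+0+0+1+0+0+0+0+0+0+0+1+1 mod 2 = 0
  s[3] = (0000000111111110000000011111111)·(0011010000011100110001010010011) mod 2 = 0+0+0+0+0+0+0+0+0+0+0+1+1+1+0+0+0+0+0+0+0+0+0+1+0+0+1+0+0+1+1 mod 2 = 1
  s[4] = (0000000000000001111111111111111)·(0011010000011100110001010010011) mod 2 = 0+0+0+0+0+0+0+0+0+0+0+0+0+0+0+0+1+1+0+0+0+1+0+1+0+0+1+0+0+1+1 mod 2 = 1
Syndrome = 10011
Column i of H is the binary representation of i, so the syndrome is the binary index of the flipped bit.
Read s = 10011 with s[0] as LSB: 1·2^0 + 0·2^1 + 0·2^2 + 1·2^3 + 1·2^4 = 25.
Error is at bit position 25.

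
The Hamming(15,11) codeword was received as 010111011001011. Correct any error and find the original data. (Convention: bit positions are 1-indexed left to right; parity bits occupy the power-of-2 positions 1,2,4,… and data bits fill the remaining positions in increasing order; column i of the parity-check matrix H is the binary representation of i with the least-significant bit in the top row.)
Syndrome s = H · r^T (mod 2), r = 010111011001011:
  s[0] = (101010101010101)·(010111011001011) mod 2 = 0+0+0+0+1+0+0+0+1+0+0+0+0+0+1 mod 2 = 1
  s[1] = (011001100110011)·(010111011001011) mod 2 = 0+1+0+0+0+1+0+0+0+0+0+0+0+1+1 mod 2 = 0
  s[2] = (000111100001111)·(010111011001011) mod 2 = 0+0+0+1+1+1+0+0+0+0+0+1+0+1+1 mod 2 = 0
  s[3] = (000000011111111)·(010111011001011) mod 2 = 0+0+0+0+0+0+0+1+1+0+0+1+0+1+1 mod 2 = 1
Syndrome = 1001
Column 9 of H equals this syndrome → error at bit 9 (1-indexed).
Flip bit 9: 010111011001011 → 010111010001011
Extract data bits at positions {3,5,6,7,9,10,11,12,13,14,15}: 01100001011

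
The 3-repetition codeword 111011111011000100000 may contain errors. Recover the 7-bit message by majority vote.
Split into 3-bit blocks and majority-vote each:
  block 1 = 111: 3 ones, 0 zeros → 1
  block 2 = 011: 2 ones, 1 zeros → 1
  block 3 = 111: 3 ones, 0 zeros → 1
  block 4 = 011: 2 ones, 1 zeros → 1
  block 5 = 000: 0 ones, 3 zeros → 0
  block 6 = 100: 1 ones, 2 zeros → 0
  block 7 = 000: 0 ones, 3 zeros → 0
Decoded = 1111000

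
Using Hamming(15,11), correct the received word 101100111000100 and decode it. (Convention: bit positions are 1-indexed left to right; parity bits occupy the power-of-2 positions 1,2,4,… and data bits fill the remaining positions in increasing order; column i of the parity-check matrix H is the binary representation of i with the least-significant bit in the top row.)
Syndrome s = H · r^T (mod 2), r = 101100111000100:
  s[0] = (101010101010101)·(101100111000100) mod 2 = 1+0+1+0+0+0+1+0+1+0+0+0+1+0+0 mod 2 = 1
  s[1] = (011001100110011)·(101100111000100) mod 2 = 0+0+1+0+0+0+1+0+0+0+0+0+0+0+0 mod 2 = 0
  s[2] = (000111100001111)·(101100111000100) mod 2 = 0+0+0+1+0+0+1+0+0+0+0+0+1+0+0 mod 2 = 1
  s[3] = (000000011111111)·(101100111000100) mod 2 = 0+0+0+0+0+0+0+1+1+0+0+0+1+0+0 mod 2 = 1
Syndrome = 1011
Column 13 of H equals this syndrome → error at bit 13 (1-indexed).
Flip bit 13: 101100111000100 → 101100111000000
Extract data bits at positions {3,5,6,7,9,10,11,12,13,14,15}: 10011000000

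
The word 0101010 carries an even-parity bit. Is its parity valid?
Sum of all bits: 0+1+0+1+0+1+0 = 3; 3 mod 2 = 1. Result is 1 → parity error detected.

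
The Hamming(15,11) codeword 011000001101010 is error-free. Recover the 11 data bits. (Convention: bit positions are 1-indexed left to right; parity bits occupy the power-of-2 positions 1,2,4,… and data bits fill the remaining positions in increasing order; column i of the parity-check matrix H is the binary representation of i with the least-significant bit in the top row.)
Parity bits occupy power-of-2 positions; data bits are at positions {3,5,6,7,9,10,11,12,13,14,15} (1-indexed).
Extract: c[3]=1 c[5]=0 c[6]=0 c[7]=0 c[9]=1 c[10]=1 c[11]=0 c[12]=1 c[13]=0 c[14]=1 c[15]=0
Data = 10001101010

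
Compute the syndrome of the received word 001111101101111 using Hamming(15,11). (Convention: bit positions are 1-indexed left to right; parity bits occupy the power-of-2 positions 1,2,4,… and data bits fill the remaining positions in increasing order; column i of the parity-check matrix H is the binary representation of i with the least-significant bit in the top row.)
Syndrome s = H · r^T (mod 2), r = 001111101101111:
  s[0] = (101010101010101)·(001111101101111) mod 2 = 0+0+1+0+1+0+1+0+1+0+0+0+1+0+1 mod 2 = 0
  s[1] = (011001100110011)·(001111101101111) mod 2 = 0+0+1+0+0+1+1+0+0+1+0+0+0+1+1 mod 2 = 0
  s[2] = (000111100001111)·(001111101101111) mod 2 = 0+0+0+1+1+1+1+0+0+0+0+1+1+1+1 mod 2 = 0
  s[3] = (000000011111111)·(001111101101111) mod 2 = 0+0+0+0+0+0+0+0+1+1+0+1+1+1+1 mod 2 = 0
Syndrome = 0000
s = 0: no error detected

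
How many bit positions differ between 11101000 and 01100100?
XOR = 10001100, count of 1s = 3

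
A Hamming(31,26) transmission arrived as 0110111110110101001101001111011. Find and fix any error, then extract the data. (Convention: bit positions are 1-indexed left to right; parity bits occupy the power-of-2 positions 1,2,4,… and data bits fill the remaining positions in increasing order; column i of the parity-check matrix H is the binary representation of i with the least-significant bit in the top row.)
Syndrome s = H · r^T (mod 2), r = 0110111110110101001101001111011:
  s[0] = (1010101010101010101010101010101)·(0110111110110101001101001111011) mod 2 = 0+0+1+0+1+0+1+0+1+0+1+0+0+0+0+0+0+0+1+0+0+0+0+0+1+0+1+0+0+0+1 mod 2 = 1
  s[1] = (0110011001100110011001100110011)·(0110111110110101001101001111011) mod 2 = 0+1+1+0+0+1+1+0+0+0+1+0+0+1+0+0+0+0+1+0+0+1+0+0+0+1+1+0+0+1+1 mod 2 = 0
  s[2] = (0001111000011110000111100001111)·(0110111110110101001101001111011) mod 2 = 0+0+0+0+1+1+1+0+0+0+0+1+0+1+0+0+0+0+0+1+0+1+0+0+0+0+0+1+0+1+1 mod 2 = 0
  s[3] = (0000000111111110000000011111111)·(0110111110110101001101001111011) mod 2 = 0+0+0+0+0+0+0+1+1+0+1+1+0+1+0+0+0+0+0+0+0+0+0+0+1+1+1+1+0+1+1 mod 2 = 1
  s[4] = (0000000000000001111111111111111)·(0110111110110101001101001111011) mod 2 = 0+0+0+0+0+0+0+0+0+0+0+0+0+0+0+1+0+0+1+1+0+1+0+0+1+1+1+1+0+1+1 mod 2 = 0
Syndrome = 10010
Column 9 of H equals this syndrome → error at bit 9 (1-indexed).
Flip bit 9: 0110111110110101001101001111011 → 0110111100110101001101001111011
Extract data bits at positions {3,5,6,7,9,10,11,12,13,14,15,17,18,19,20,21,22,23,24,25,26,27,28,29,30,31}: 11110011010001101001111011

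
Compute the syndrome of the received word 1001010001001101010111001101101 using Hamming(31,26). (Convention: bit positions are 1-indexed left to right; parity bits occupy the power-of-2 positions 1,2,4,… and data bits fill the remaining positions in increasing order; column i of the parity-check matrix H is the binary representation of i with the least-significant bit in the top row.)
Syndrome s = H · r^T (mod 2), r = 1001010001001101010111001101101:
  s[0] = (1010101010101010101010101010101)·(1001010001001101010111001101101) mod 2 = 1+0+0+0+0+0+0+0+0+0+0+0+1+0+0+0+0+0+0+0+1+0+0+0+1+0+0+0+1+0+1 mod 2 = 0
  s[1] = (0110011001100110011001100110011)·(1001010001001101010111001101101) mod 2 = 0+0+0+0+0+1+0+0+0+1+0+0+0+1+0+0+0+1+0+0+0+1+0+0+0+1+0+0+0+0+1 mod 2 = 1
  s[2] = (0001111000011110000111100001111)·(1001010001001101010111001101101) mod 2 = 0+0+0+1+0+1+0+0+0+0+0+0+1+1+0+0+0+0+0+1+1+1+0+0+0+0+0+1+1+0+1 mod 2 = 0
  s[3] = (0000000111111110000000011111111)·(1001010001001101010111001101101) mod 2 = 0+0+0+0+0+0+0+0+0+1+0+0+1+1+0+0+0+0+0+0+0+0+0+0+1+1+0+1+1+0+1 mod 2 = 0
  s[4] = (0000000000000001111111111111111)·(1001010001001101010111001101101) mod 2 = 0+0+0+0+0+0+0+0+0+0+0+0+0+0+0+1+0+1+0+1+1+1+0+0+1+1+0+1+1+0+1 mod 2 = 0
Syndrome = 01000
Non-zero syndrome: error at position 2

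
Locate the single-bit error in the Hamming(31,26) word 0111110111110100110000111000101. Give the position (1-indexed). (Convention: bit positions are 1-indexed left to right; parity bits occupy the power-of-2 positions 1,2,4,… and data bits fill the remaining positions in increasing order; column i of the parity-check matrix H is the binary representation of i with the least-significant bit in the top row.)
Syndrome s = H · r^T (mod 2), r = 0111110111110100110000111000101:
  s[0] = (1010101010101010101010101010101)·(0111110111110100110000111000101) mod 2 = 0+0+1+0+1+0+0+0+1+0+1+0+0+0+0+0+1+0+0+0+0+0+1+0+1+0+0+0+1+0+1 mod 2 = 1
  s[1] = (0110011001100110011001100110011)·(0111110111110100110000111000101) mod 2 = 0+1+1+0+0+1+0+0+0+1+1+0+0+1+0+0+0+1+0+0+0+0+1+0+0+0+0+0+0+0+1 mod 2 = 1
  s[2] = (0001111000011110000111100001111)·(0111110111110100110000111000101) mod 2 = 0+0+0+1+1+1+0+0+0+0+0+1+0+1+0+0+0+0+0+0+0+0+1+0+0+0+0+0+1+0+1 mod 2 = 0
  s[3] = (0000000111111110000000011111111)·(0111110111110100110000111000101) mod 2 = 0+0+0+0+0+0+0+1+1+1+1+1+0+1+0+0+0+0+0+0+0+0+0+1+1+0+0+0+1+0+1 mod 2 = 0
  s[4] = (0000000000000001111111111111111)·(0111110111110100110000111000101) mod 2 = 0+0+0+0+0+0+0+0+0+0+0+0+0+0+0+0+1+1+0+0+0+0+1+1+1+0+0+0+1+0+1 mod 2 = 1
Syndrome = 11001
Column i of H is the binary representation of i, so the syndrome is the binary index of the flipped bit.
Read s = 11001 with s[0] as LSB: 1·2^0 + 1·2^1 + 0·2^2 + 0·2^3 + 1·2^4 = 19.
Error is at bit position 19.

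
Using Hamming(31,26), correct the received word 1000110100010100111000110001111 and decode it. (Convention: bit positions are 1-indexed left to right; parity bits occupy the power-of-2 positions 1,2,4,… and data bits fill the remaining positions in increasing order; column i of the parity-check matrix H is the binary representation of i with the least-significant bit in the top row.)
Syndrome s = H · r^T (mod 2), r = 1000110100010100111000110001111:
  s[0] = (1010101010101010101010101010101)·(1000110100010100111000110001111) mod 2 = 1+0+0+0+1+0+0+0+0+0+0+0+0+0+0+0+1+0+1+0+0+0+1+0+0+0+0+0+1+0+1 mod 2 = 1
  s[1] = (0110011001100110011001100110011)·(1000110100010100111000110001111) mod 2 = 0+0+0+0+0+1+0+0+0+0+0+0+0+1+0+0+0+1+1+0+0+0+1+0+0+0+0+0+0+1+1 mod 2 = 1
  s[2] = (0001111000011110000111100001111)·(1000110100010100111000110001111) mod 2 = 0+0+0+0+1+1+0+0+0+0+0+1+0+1+0+0+0+0+0+0+0+0+1+0+0+0+0+1+1+1+1 mod 2 = 1
  s[3] = (0000000111111110000000011111111)·(1000110100010100111000110001111) mod 2 = 0+0+0+0+0+0+0+1+0+0+0+1+0+1+0+0+0+0+0+0+0+0+0+1+0+0+0+1+1+1+1 mod 2 = 0
  s[4] = (0000000000000001111111111111111)·(1000110100010100111000110001111) mod 2 = 0+0+0+0+0+0+0+0+0+0+0+0+0+0+0+0+1+1+1+0+0+0+1+1+0+0+0+1+1+1+1 mod 2 = 1
Syndrome = 11101
Column 23 of H equals this syndrome → error at bit 23 (1-indexed).
Flip bit 23: 1000110100010100111000110001111 → 1000110100010100111000010001111
Extract data bits at positions {3,5,6,7,9,10,11,12,13,14,15,17,18,19,20,21,22,23,24,25,26,27,28,29,30,31}: 01100001010111000010001111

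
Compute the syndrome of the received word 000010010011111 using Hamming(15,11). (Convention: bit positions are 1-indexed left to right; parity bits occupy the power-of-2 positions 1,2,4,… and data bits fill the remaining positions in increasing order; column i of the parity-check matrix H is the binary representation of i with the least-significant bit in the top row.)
Syndrome s = H · r^T (mod 2), r = 000010010011111:
  s[0] = (101010101010101)·(000010010011111) mod 2 = 0+0+0+0+1+0+0+0+0+0+1+0+1+0+1 mod 2 = 0
  s[1] = (011001100110011)·(000010010011111) mod 2 = 0+0+0+0+0+0+0+0+0+0+1+0+0+1+1 mod 2 = 1
  s[2] = (000111100001111)·(000010010011111) mod 2 = 0+0+0+0+1+0+0+0+0+0+0+1+1+1+1 mod 2 = 1
  s[3] = (000000011111111)·(000010010011111) mod 2 = 0+0+0+0+0+0+0+1+0+0+1+1+1+1+1 mod 2 = 0
Syndrome = 0110
Non-zero syndrome: error at position 6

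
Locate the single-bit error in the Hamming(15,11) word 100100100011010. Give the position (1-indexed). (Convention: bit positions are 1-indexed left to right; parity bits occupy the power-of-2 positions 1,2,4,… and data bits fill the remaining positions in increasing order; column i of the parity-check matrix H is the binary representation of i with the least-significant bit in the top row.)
Syndrome s = H · r^T (mod 2), r = 100100100011010:
  s[0] = (101010101010101)·(100100100011010) mod 2 = 1+0+0+0+0+0+1+0+0+0+1+0+0+0+0 mod 2 = 1
  s[1] = (011001100110011)·(100100100011010) mod 2 = 0+0+0+0+0+0+1+0+0+0+1+0+0+1+0 mod 2 = 1
  s[2] = (000111100001111)·(100100100011010) mod 2 = 0+0+0+1+0+0+1+0+0+0+0+1+0+1+0 mod 2 = 0
  s[3] = (000000011111111)·(100100100011010) mod 2 = 0+0+0+0+0+0+0+0+0+0+1+1+0+1+0 mod 2 = 1
Syndrome = 1101
Column i of H is the binary representation of i, so the syndrome is the binary index of the flipped bit.
Read s = 1101 with s[0] as LSB: 1·2^0 + 1·2^1 + 0·2^2 + 1·2^3 = 11.
Error is at bit position 11.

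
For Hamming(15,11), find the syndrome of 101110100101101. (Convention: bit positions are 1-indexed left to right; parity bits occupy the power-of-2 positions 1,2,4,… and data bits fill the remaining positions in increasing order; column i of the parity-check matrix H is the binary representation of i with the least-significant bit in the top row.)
Syndrome s = H · r^T (mod 2), r = 101110100101101:
  s[0] = (101010101010101)·(101110100101101) mod 2 = 1+0+1+0+1+0+1+0+0+0+0+0+1+0+1 mod 2 = 0
  s[1] = (011001100110011)·(101110100101101) mod 2 = 0+0+1+0+0+0+1+0+0+1+0+0+0+0+1 mod 2 = 0
  s[2] = (000111100001111)·(101110100101101) mod 2 = 0+0+0+1+1+0+1+0+0+0+0+1+1+0+1 mod 2 = 0
  s[3] = (000000011111111)·(101110100101101) mod 2 = 0+0+0+0+0+0+0+0+0+1+0+1+1+0+1 mod 2 = 0
Syndrome = 0000
s = 0: no error detected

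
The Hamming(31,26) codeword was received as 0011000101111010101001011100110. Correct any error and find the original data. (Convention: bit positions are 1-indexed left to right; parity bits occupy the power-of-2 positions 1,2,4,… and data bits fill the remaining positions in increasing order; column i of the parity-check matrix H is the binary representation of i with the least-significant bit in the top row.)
Syndrome s = H · r^T (mod 2), r = 0011000101111010101001011100110:
  s[0] = (1010101010101010101010101010101)·(0011000101111010101001011100110) mod 2 = 0+0+1+0+0+0+0+0+0+0+1+0+1+0+1+0+1+0+1+0+0+0+0+0+1+0+0+0+1+0+0 mod 2 = 0
  s[1] = (0110011001100110011001100110011)·(0011000101111010101001011100110) mod 2 = 0+0+1+0+0+0+0+0+0+1+1+0+0+0+1+0+0+0+1+0+0+1+0+0+0+1+0+0+0+1+0 mod 2 = 0
  s[2] = (0001111000011110000111100001111)·(0011000101111010101001011100110) mod 2 = 0+0+0+1+0+0+0+0+0+0+0+1+1+0+1+0+0+0+0+0+0+1+0+0+0+0+0+0+1+1+0 mod 2 = 1
  s[3] = (0000000111111110000000011111111)·(0011000101111010101001011100110) mod 2 = 0+0+0+0+0+0+0+1+0+1+1+1+1+0+1+0+0+0+0+0+0+0+0+1+1+1+0+0+1+1+0 mod 2 = 1
  s[4] = (0000000000000001111111111111111)·(0011000101111010101001011100110) mod 2 = 0+0+0+0+0+0+0+0+0+0+0+0+0+0+0+0+1+0+1+0+0+1+0+1+1+1+0+0+1+1+0 mod 2 = 0
Syndrome = 00110
Column 12 of H equals this syndrome → error at bit 12 (1-indexed).
Flip bit 12: 0011000101111010101001011100110 → 0011000101101010101001011100110
Extract data bits at positions {3,5,6,7,9,10,11,12,13,14,15,17,18,19,20,21,22,23,24,25,26,27,28,29,30,31}: 10000110101101001011100110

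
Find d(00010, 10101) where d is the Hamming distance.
XOR = 10111, count of 1s = 4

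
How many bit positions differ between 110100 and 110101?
XOR = 000001, count of 1s = 1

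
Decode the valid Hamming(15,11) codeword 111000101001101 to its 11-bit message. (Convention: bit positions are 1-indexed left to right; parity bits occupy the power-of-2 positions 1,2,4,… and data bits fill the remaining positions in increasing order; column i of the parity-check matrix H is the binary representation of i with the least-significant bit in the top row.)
Parity bits occupy power-of-2 positions; data bits are at positions {3,5,6,7,9,10,11,12,13,14,15} (1-indexed).
Extract: c[3]=1 c[5]=0 c[6]=0 c[7]=1 c[9]=1 c[10]=0 c[11]=0 c[12]=1 c[13]=1 c[14]=0 c[15]=1
Data = 10011001101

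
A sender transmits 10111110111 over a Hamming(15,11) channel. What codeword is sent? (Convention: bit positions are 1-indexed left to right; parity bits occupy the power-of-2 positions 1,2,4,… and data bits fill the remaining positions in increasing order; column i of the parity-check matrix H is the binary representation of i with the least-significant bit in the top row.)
Codeword c = d · G (mod 2), d = 10111110111:
  c[0] = d·G[:,0] = (10111110111)·(11011010101) mod 2 = 1+0+0+1+1+0+1+0+1+0+1 mod 2 = 0
  c[1] = d·G[:,1] = (10111110111)·(10110110011) mod 2 = 1+0+1+1+0+1+1+0+0+1+1 mod 2 = 1
  c[2] = d·G[:,2] = (10111110111)·(10000000000) mod 2 = 1+0+0+0+0+0+0+0+0+0+0 mod 2 = 1
  c[3] = d·G[:,3] = (10111110111)·(01110001111) mod 2 = 0+0+1+1+0+0+0+0+1+1+1 mod 2 = 1
  c[4] = d·G[:,4] = (10111110111)·(01000000000) mod 2 = 0+0+0+0+0+0+0+0+0+0+0 mod 2 = 0
  c[5] = d·G[:,5] = (10111110111)·(00100000000) mod 2 = 0+0+1+0+0+0+0+0+0+0+0 mod 2 = 1
  c[6] = d·G[:,6] = (10111110111)·(00010000000) mod 2 = 0+0+0+1+0+0+0+0+0+0+0 mod 2 = 1
  c[7] = d·G[:,7] = (10111110111)·(00001111111) mod 2 = 0+0+0+0+1+1+1+0+1+1+1 mod 2 = 0
  c[8] = d·G[:,8] = (10111110111)·(00001000000) mod 2 = 0+0+0+0+1+0+0+0+0+0+0 mod 2 = 1
  c[9] = d·G[:,9] = (10111110111)·(00000100000) mod 2 = 0+0+0+0+0+1+0+0+0+0+0 mod 2 = 1
  c[10] = d·G[:,10] = (10111110111)·(00000010000) mod 2 = 0+0+0+0+0+0+1+0+0+0+0 mod 2 = 1
  c[11] = d·G[:,11] = (10111110111)·(00000001000) mod 2 = 0+0+0+0+0+0+0+0+0+0+0 mod 2 = 0
  c[12] = d·G[:,12] = (10111110111)·(00000000100) mod 2 = 0+0+0+0+0+0+0+0+1+0+0 mod 2 = 1
  c[13] = d·G[:,13] = (10111110111)·(00000000010) mod 2 = 0+0+0+0+0+0+0+0+0+1+0 mod 2 = 1
  c[14] = d·G[:,14] = (10111110111)·(00000000001) mod 2 = 0+0+0+0+0+0+0+0+0+0+1 mod 2 = 1
Codeword = 011101101110111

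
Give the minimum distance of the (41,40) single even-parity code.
d_min = 2 (flipping one data bit also flips the parity bit, so the two closest codewords differ in exactly 2 positions).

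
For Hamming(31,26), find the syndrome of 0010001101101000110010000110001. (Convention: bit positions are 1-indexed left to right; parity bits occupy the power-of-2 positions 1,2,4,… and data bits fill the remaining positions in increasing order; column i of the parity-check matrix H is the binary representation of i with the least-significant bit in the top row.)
Syndrome s = H · r^T (mod 2), r = 0010001101101000110010000110001:
  s[0] = (1010101010101010101010101010101)·(0010001101101000110010000110001) mod 2 = 0+0+1+0+0+0+1+0+0+0+1+0+1+0+0+0+1+0+0+0+1+0+0+0+0+0+1+0+0+0+1 mod 2 = 0
  s[1] = (0110011001100110011001100110011)·(0010001101101000110010000110001) mod 2 = 0+0+1+0+0+0+1+0+0+1+1+0+0+0+0+0+0+1+0+0+0+0+0+0+0+1+1+0+0+0+1 mod 2 = 0
  s[2] = (0001111000011110000111100001111)·(0010001101101000110010000110001) mod 2 = 0+0+0+0+0+0+1+0+0+0+0+0+1+0+0+0+0+0+0+0+1+0+0+0+0+0+0+0+0+0+1 mod 2 = 0
  s[3] = (0000000111111110000000011111111)·(0010001101101000110010000110001) mod 2 = 0+0+0+0+0+0+0+1+0+1+1+0+1+0+0+0+0+0+0+0+0+0+0+0+0+1+1+0+0+0+1 mod 2 = 1
  s[4] = (0000000000000001111111111111111)·(0010001101101000110010000110001) mod 2 = 0+0+0+0+0+0+0+0+0+0+0+0+0+0+0+0+1+1+0+0+1+0+0+0+0+1+1+0+0+0+1 mod 2 = 0
Syndrome = 00010
Non-zero syndrome: error at position 8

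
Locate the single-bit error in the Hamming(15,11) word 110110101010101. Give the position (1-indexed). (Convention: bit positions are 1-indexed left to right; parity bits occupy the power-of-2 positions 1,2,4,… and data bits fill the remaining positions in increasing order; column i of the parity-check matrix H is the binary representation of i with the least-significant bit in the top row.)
Syndrome s = H · r^T (mod 2), r = 110110101010101:
  s[0] = (101010101010101)·(110110101010101) mod 2 = 1+0+0+0+1+0+1+0+1+0+1+0+1+0+1 mod 2 = 1
  s[1] = (011001100110011)·(110110101010101) mod 2 = 0+1+0+0+0+0+1+0+0+0+1+0+0+0+1 mod 2 = 0
  s[2] = (000111100001111)·(110110101010101) mod 2 = 0+0+0+1+1+0+1+0+0+0+0+0+1+0+1 mod 2 = 1
  s[3] = (000000011111111)·(110110101010101) mod 2 = 0+0+0+0+0+0+0+0+1+0+1+0+1+0+1 mod 2 = 0
Syndrome = 1010
Column i of H is the binary representation of i, so the syndrome is the binary index of the flipped bit.
Read s = 1010 with s[0] as LSB: 1·2^0 + 0·2^1 + 1·2^2 + 0·2^3 = 5.
Error is at bit position 5.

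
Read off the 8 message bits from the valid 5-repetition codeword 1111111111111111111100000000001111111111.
Split into 5-bit blocks: 11111 11111 11111 11111 00000 00000 11111 11111
Data = 11110011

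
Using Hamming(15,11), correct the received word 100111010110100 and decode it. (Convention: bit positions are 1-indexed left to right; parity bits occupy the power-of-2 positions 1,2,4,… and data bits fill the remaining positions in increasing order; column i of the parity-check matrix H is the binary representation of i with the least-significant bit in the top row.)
Syndrome s = H · r^T (mod 2), r = 100111010110100:
  s[0] = (101010101010101)·(100111010110100) mod 2 = 1+0+0+0+1+0+0+0+0+0+1+0+1+0+0 mod 2 = 0
  s[1] = (011001100110011)·(100111010110100) mod 2 = 0+0+0+0+0+1+0+0+0+1+1+0+0+0+0 mod 2 = 1
  s[2] = (000111100001111)·(100111010110100) mod 2 = 0+0+0+1+1+1+0+0+0+0+0+0+1+0+0 mod 2 = 0
  s[3] = (000000011111111)·(100111010110100) mod 2 = 0+0+0+0+0+0+0+1+0+1+1+0+1+0+0 mod 2 = 0
Syndrome = 0100
Column 2 of H equals this syndrome → error at bit 2 (1-indexed).
Flip bit 2: 100111010110100 → 110111010110100
Extract data bits at positions {3,5,6,7,9,10,11,12,13,14,15}: 01100110100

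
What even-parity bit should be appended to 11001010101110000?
Sum of data bits: 1+1+0+0+1+0+1+0+1+0+1+1+1+0+0+0+0 = 8.
8 mod 2 = 0, so parity bit = 0.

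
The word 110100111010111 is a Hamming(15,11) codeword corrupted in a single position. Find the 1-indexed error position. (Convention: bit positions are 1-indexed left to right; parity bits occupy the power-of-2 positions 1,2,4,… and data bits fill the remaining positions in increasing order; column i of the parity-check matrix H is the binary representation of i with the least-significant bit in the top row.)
Syndrome s = H · r^T (mod 2), r = 110100111010111:
  s[0] = (101010101010101)·(110100111010111) mod 2 = 1+0+0+0+0+0+1+0+1+0+1+0+1+0+1 mod 2 = 0
  s[1] = (011001100110011)·(110100111010111) mod 2 = 0+1+0+0+0+0+1+0+0+0+1+0+0+1+1 mod 2 = 1
  s[2] = (000111100001111)·(110100111010111) mod 2 = 0+0+0+1+0+0+1+0+0+0+0+0+1+1+1 mod 2 = 1
  s[3] = (000000011111111)·(110100111010111) mod 2 = 0+0+0+0+0+0+0+1+1+0+1+0+1+1+1 mod 2 = 0
Syndrome = 0110
Column i of H is the binary representation of i, so the syndrome is the binary index of the flipped bit.
Read s = 0110 with s[0] as LSB: 0·2^0 + 1·2^1 + 1·2^2 + 0·2^3 = 6.
Error is at bit position 6.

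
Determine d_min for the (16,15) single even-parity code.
d_min = 2 (flipping one data bit also flips the parity bit, so the two closest codewords differ in exactly 2 positions).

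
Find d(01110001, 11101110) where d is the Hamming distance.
XOR = 10011111, count of 1s = 6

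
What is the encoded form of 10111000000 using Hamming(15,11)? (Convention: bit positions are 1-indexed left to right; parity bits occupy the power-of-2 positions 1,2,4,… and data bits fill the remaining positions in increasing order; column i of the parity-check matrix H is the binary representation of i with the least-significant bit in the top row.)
Codeword c = d · G (mod 2), d = 10111000000:
  c[0] = d·G[:,0] = (10111000000)·(11011010101) mod 2 = 1+0+0+1+1+0+0+0+0+0+0 mod 2 = 1
  c[1] = d·G[:,1] = (10111000000)·(10110110011) mod 2 = 1+0+1+1+0+0+0+0+0+0+0 mod 2 = 1
  c[2] = d·G[:,2] = (10111000000)·(10000000000) mod 2 = 1+0+0+0+0+0+0+0+0+0+0 mod 2 = 1
  c[3] = d·G[:,3] = (10111000000)·(01110001111) mod 2 = 0+0+1+1+0+0+0+0+0+0+0 mod 2 = 0
  c[4] = d·G[:,4] = (10111000000)·(01000000000) mod 2 = 0+0+0+0+0+0+0+0+0+0+0 mod 2 = 0
  c[5] = d·G[:,5] = (10111000000)·(00100000000) mod 2 = 0+0+1+0+0+0+0+0+0+0+0 mod 2 = 1
  c[6] = d·G[:,6] = (10111000000)·(00010000000) mod 2 = 0+0+0+1+0+0+0+0+0+0+0 mod 2 = 1
  c[7] = d·G[:,7] = (10111000000)·(00001111111) mod 2 = 0+0+0+0+1+0+0+0+0+0+0 mod 2 = 1
  c[8] = d·G[:,8] = (10111000000)·(00001000000) mod 2 = 0+0+0+0+1+0+0+0+0+0+0 mod 2 = 1
  c[9] = d·G[:,9] = (10111000000)·(00000100000) mod 2 = 0+0+0+0+0+0+0+0+0+0+0 mod 2 = 0
  c[10] = d·G[:,10] = (10111000000)·(00000010000) mod 2 = 0+0+0+0+0+0+0+0+0+0+0 mod 2 = 0
  c[11] = d·G[:,11] = (10111000000)·(00000001000) mod 2 = 0+0+0+0+0+0+0+0+0+0+0 mod 2 = 0
  c[12] = d·G[:,12] = (10111000000)·(00000000100) mod 2 = 0+0+0+0+0+0+0+0+0+0+0 mod 2 = 0
  c[13] = d·G[:,13] = (10111000000)·(00000000010) mod 2 = 0+0+0+0+0+0+0+0+0+0+0 mod 2 = 0
  c[14] = d·G[:,14] = (10111000000)·(00000000001) mod 2 = 0+0+0+0+0+0+0+0+0+0+0 mod 2 = 0
Codeword = 111001111000000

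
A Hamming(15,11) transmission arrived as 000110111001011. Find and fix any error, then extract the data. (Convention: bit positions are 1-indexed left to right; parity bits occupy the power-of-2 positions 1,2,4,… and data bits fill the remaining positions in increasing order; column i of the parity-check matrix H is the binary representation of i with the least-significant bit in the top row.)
Syndrome s = H · r^T (mod 2), r = 000110111001011:
  s[0] = (101010101010101)·(000110111001011) mod 2 = 0+0+0+0+1+0+1+0+1+0+0+0+0+0+1 mod 2 = 0
  s[1] = (011001100110011)·(000110111001011) mod 2 = 0+0+0+0+0+0+1+0+0+0+0+0+0+1+1 mod 2 = 1
  s[2] = (000111100001111)·(000110111001011) mod 2 = 0+0+0+1+1+0+1+0+0+0+0+1+0+1+1 mod 2 = 0
  s[3] = (000000011111111)·(000110111001011) mod 2 = 0+0+0+0+0+0+0+1+1+0+0+1+0+1+1 mod 2 = 1
Syndrome = 0101
Column 10 of H equals this syndrome → error at bit 10 (1-indexed).
Flip bit 10: 000110111001011 → 000110111101011
Extract data bits at positions {3,5,6,7,9,10,11,12,13,14,15}: 01011101011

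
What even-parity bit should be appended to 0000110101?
Sum of data bits: 0+0+0+0+1+1+0+1+0+1 = 4.
4 mod 2 = 0, so parity bit = 0.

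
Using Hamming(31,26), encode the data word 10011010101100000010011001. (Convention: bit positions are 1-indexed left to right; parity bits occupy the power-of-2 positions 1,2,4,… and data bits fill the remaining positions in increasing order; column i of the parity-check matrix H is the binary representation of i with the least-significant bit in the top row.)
Codeword c = d · G (mod 2), d = 10011010101100000010011001:
  c[0] = d·G[:,0] = (10011010101100000010011001)·(11011010101101010101010101) mod 2 = 1+0+0+1+1+0+1+0+1+0+1+1+0+0+0+0+0+0+0+0+0+1+0+0+0+1 mod 2 = 1
  c[1] = d·G[:,1] = (10011010101100000010011001)·(10110110011011001100110011) mod 2 = 1+0+0+1+0+0+1+0+0+0+1+0+0+0+0+0+0+0+0+0+0+1+0+0+0+1 mod 2 = 0
  c[2] = d·G[:,2] = (10011010101100000010011001)·(10000000000000000000000000) mod 2 = 1+0+0+0+0+0+0+0+0+0+0+0+0+0+0+0+0+0+0+0+0+0+0+0+0+0 mod 2 = 1
  c[3] = d·G[:,3] = (10011010101100000010011001)·(01110001111000111100001111) mod 2 = 0+0+0+1+0+0+0+0+1+0+1+0+0+0+0+0+0+0+0+0+0+0+1+0+0+1 mod 2 = 1
  c[4] = d·G[:,4] = (10011010101100000010011001)·(01000000000000000000000000) mod 2 = 0+0+0+0+0+0+0+0+0+0+0+0+0+0+0+0+0+0+0+0+0+0+0+0+0+0 mod 2 = 0
  c[5] = d·G[:,5] = (10011010101100000010011001)·(00100000000000000000000000) mod 2 = 0+0+0+0+0+0+0+0+0+0+0+0+0+0+0+0+0+0+0+0+0+0+0+0+0+0 mod 2 = 0
  c[6] = d·G[:,6] = (10011010101100000010011001)·(00010000000000000000000000) mod 2 = 0+0+0+1+0+0+0+0+0+0+0+0+0+0+0+0+0+0+0+0+0+0+0+0+0+0 mod 2 = 1
  c[7] = d·G[:,7] = (10011010101100000010011001)·(00001111111000000011111111) mod 2 = 0+0+0+0+1+0+1+0+1+0+1+0+0+0+0+0+0+0+1+0+0+1+1+0+0+1 mod 2 = 0
  c[8] = d·G[:,8] = (10011010101100000010011001)·(00001000000000000000000000) mod 2 = 0+0+0+0+1+0+0+0+0+0+0+0+0+0+0+0+0+0+0+0+0+0+0+0+0+0 mod 2 = 1
  c[9] = d·G[:,9] = (10011010101100000010011001)·(00000100000000000000000000) mod 2 = 0+0+0+0+0+0+0+0+0+0+0+0+0+0+0+0+0+0+0+0+0+0+0+0+0+0 mod 2 = 0
  c[10] = d·G[:,10] = (10011010101100000010011001)·(00000010000000000000000000) mod 2 = 0+0+0+0+0+0+1+0+0+0+0+0+0+0+0+0+0+0+0+0+0+0+0+0+0+0 mod 2 = 1
  c[11] = d·G[:,11] = (10011010101100000010011001)·(00000001000000000000000000) mod 2 = 0+0+0+0+0+0+0+0+0+0+0+0+0+0+0+0+0+0+0+0+0+0+0+0+0+0 mod 2 = 0
  c[12] = d·G[:,12] = (10011010101100000010011001)·(00000000100000000000000000) mod 2 = 0+0+0+0+0+0+0+0+1+0+0+0+0+0+0+0+0+0+0+0+0+0+0+0+0+0 mod 2 = 1
  c[13] = d·G[:,13] = (10011010101100000010011001)·(00000000010000000000000000) mod 2 = 0+0+0+0+0+0+0+0+0+0+0+0+0+0+0+0+0+0+0+0+0+0+0+0+0+0 mod 2 = 0
  c[14] = d·G[:,14] = (10011010101100000010011001)·(00000000001000000000000000) mod 2 = 0+0+0+0+0+0+0+0+0+0+1+0+0+0+0+0+0+0+0+0+0+0+0+0+0+0 mod 2 = 1
  c[15] = d·G[:,15] = (10011010101100000010011001)·(00000000000111111111111111) mod 2 = 0+0+0+0+0+0+0+0+0+0+0+1+0+0+0+0+0+0+1+0+0+1+1+0+0+1 mod 2 = 1
  c[16] = d·G[:,16] = (10011010101100000010011001)·(00000000000100000000000000) mod 2 = 0+0+0+0+0+0+0+0+0+0+0+1+0+0+0+0+0+0+0+0+0+0+0+0+0+0 mod 2 = 1
  c[17] = d·G[:,17] = (10011010101100000010011001)·(00000000000010000000000000) mod 2 = 0+0+0+0+0+0+0+0+0+0+0+0+0+0+0+0+0+0+0+0+0+0+0+0+0+0 mod 2 = 0
  c[18] = d·G[:,18] = (10011010101100000010011001)·(00000000000001000000000000) mod 2 = 0+0+0+0+0+0+0+0+0+0+0+0+0+0+0+0+0+0+0+0+0+0+0+0+0+0 mod 2 = 0
  c[19] = d·G[:,19] = (10011010101100000010011001)·(00000000000000100000000000) mod 2 = 0+0+0+0+0+0+0+0+0+0+0+0+0+0+0+0+0+0+0+0+0+0+0+0+0+0 mod 2 = 0
  c[20] = d·G[:,20] = (10011010101100000010011001)·(00000000000000010000000000) mod 2 = 0+0+0+0+0+0+0+0+0+0+0+0+0+0+0+0+0+0+0+0+0+0+0+0+0+0 mod 2 = 0
  c[21] = d·G[:,21] = (10011010101100000010011001)·(00000000000000001000000000) mod 2 = 0+0+0+0+0+0+0+0+0+0+0+0+0+0+0+0+0+0+0+0+0+0+0+0+0+0 mod 2 = 0
  c[22] = d·G[:,22] = (10011010101100000010011001)·(00000000000000000100000000) mod 2 = 0+0+0+0+0+0+0+0+0+0+0+0+0+0+0+0+0+0+0+0+0+0+0+0+0+0 mod 2 = 0
  c[23] = d·G[:,23] = (10011010101100000010011001)·(00000000000000000010000000) mod 2 = 0+0+0+0+0+0+0+0+0+0+0+0+0+0+0+0+0+0+1+0+0+0+0+0+0+0 mod 2 = 1
  c[24] = d·G[:,24] = (10011010101100000010011001)·(00000000000000000001000000) mod 2 = 0+0+0+0+0+0+0+0+0+0+0+0+0+0+0+0+0+0+0+0+0+0+0+0+0+0 mod 2 = 0
  c[25] = d·G[:,25] = (10011010101100000010011001)·(00000000000000000000100000) mod 2 = 0+0+0+0+0+0+0+0+0+0+0+0+0+0+0+0+0+0+0+0+0+0+0+0+0+0 mod 2 = 0
  c[26] = d·G[:,26] = (10011010101100000010011001)·(00000000000000000000010000) mod 2 = 0+0+0+0+0+0+0+0+0+0+0+0+0+0+0+0+0+0+0+0+0+1+0+0+0+0 mod 2 = 1
  c[27] = d·G[:,27] = (10011010101100000010011001)·(00000000000000000000001000) mod 2 = 0+0+0+0+0+0+0+0+0+0+0+0+0+0+0+0+0+0+0+0+0+0+1+0+0+0 mod 2 = 1
  c[28] = d·G[:,28] = (10011010101100000010011001)·(00000000000000000000000100) mod 2 = 0+0+0+0+0+0+0+0+0+0+0+0+0+0+0+0+0+0+0+0+0+0+0+0+0+0 mod 2 = 0
  c[29] = d·G[:,29] = (10011010101100000010011001)·(00000000000000000000000010) mod 2 = 0+0+0+0+0+0+0+0+0+0+0+0+0+0+0+0+0+0+0+0+0+0+0+0+0+0 mod 2 = 0
  c[30] = d·G[:,30] = (10011010101100000010011001)·(00000000000000000000000001) mod 2 = 0+0+0+0+0+0+0+0+0+0+0+0+0+0+0+0+0+0+0+0+0+0+0+0+0+1 mod 2 = 1
Codeword = 1011001010101011100000010011001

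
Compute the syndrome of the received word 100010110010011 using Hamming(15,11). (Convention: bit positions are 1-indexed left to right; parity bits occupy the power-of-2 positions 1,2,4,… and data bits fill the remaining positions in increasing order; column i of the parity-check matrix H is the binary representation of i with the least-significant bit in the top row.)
Syndrome s = H · r^T (mod 2), r = 100010110010011:
  s[0] = (101010101010101)·(100010110010011) mod 2 = 1+0+0+0+1+0+1+0+0+0+1+0+0+0+1 mod 2 = 1
  s[1] = (011001100110011)·(100010110010011) mod 2 = 0+0+0+0+0+0+1+0+0+0+1+0+0+1+1 mod 2 = 0
  s[2] = (000111100001111)·(100010110010011) mod 2 = 0+0+0+0+1+0+1+0+0+0+0+0+0+1+1 mod 2 = 0
  s[3] = (000000011111111)·(100010110010011) mod 2 = 0+0+0+0+0+0+0+1+0+0+1+0+0+1+1 mod 2 = 0
Syndrome = 1000
Non-zero syndrome: error at position 1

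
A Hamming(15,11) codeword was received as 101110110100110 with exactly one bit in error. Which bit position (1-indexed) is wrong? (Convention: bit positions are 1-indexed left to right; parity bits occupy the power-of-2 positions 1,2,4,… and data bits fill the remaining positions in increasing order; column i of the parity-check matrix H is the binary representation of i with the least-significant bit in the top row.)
Syndrome s = H · r^T (mod 2), r = 101110110100110:
  s[0] = (101010101010101)·(101110110100110) mod 2 = 1+0+1+0+1+0+1+0+0+0+0+0+1+0+0 mod 2 = 1
  s[1] = (011001100110011)·(101110110100110) mod 2 = 0+0+1+0+0+0+1+0+0+1+0+0+0+1+0 mod 2 = 0
  s[2] = (000111100001111)·(101110110100110) mod 2 = 0+0+0+1+1+0+1+0+0+0+0+0+1+1+0 mod 2 = 1
  s[3] = (000000011111111)·(101110110100110) mod 2 = 0+0+0+0+0+0+0+1+0+1+0+0+1+1+0 mod 2 = 0
Syndrome = 1010
Column i of H is the binary representation of i, so the syndrome is the binary index of the flipped bit.
Read s = 1010 with s[0] as LSB: 1·2^0 + 0·2^1 + 1·2^2 + 0·2^3 = 5.
Error is at bit position 5.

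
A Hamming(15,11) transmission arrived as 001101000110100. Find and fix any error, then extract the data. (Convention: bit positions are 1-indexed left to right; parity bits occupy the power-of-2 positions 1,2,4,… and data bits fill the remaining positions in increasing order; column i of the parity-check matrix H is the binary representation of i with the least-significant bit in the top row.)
Syndrome s = H · r^T (mod 2), r = 001101000110100:
  s[0] = (101010101010101)·(001101000110100) mod 2 = 0+0+1+0+0+0+0+0+0+0+1+0+1+0+0 mod 2 = 1
  s[1] = (011001100110011)·(001101000110100) mod 2 = 0+0+1+0+0+1+0+0+0+1+1+0+0+0+0 mod 2 = 0
  s[2] = (000111100001111)·(001101000110100) mod 2 = 0+0+0+1+0+1+0+0+0+0+0+0+1+0+0 mod 2 = 1
  s[3] = (000000011111111)·(001101000110100) mod 2 = 0+0+0+0+0+0+0+0+0+1+1+0+1+0+0 mod 2 = 1
Syndrome = 1011
Column 13 of H equals this syndrome → error at bit 13 (1-indexed).
Flip bit 13: 001101000110100 → 001101000110000
Extract data bits at positions {3,5,6,7,9,10,11,12,13,14,15}: 10100110000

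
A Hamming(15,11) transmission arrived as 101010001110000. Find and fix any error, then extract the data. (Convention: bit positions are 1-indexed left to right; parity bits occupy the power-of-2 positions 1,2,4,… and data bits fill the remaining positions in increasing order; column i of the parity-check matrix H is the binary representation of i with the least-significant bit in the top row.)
Syndrome s = H · r^T (mod 2), r = 101010001110000:
  s[0] = (101010101010101)·(101010001110000) mod 2 = 1+0+1+0+1+0+0+0+1+0+1+0+0+0+0 mod 2 = 1
  s[1] = (011001100110011)·(101010001110000) mod 2 = 0+0+1+0+0+0+0+0+0+1+1+0+0+0+0 mod 2 = 1
  s[2] = (000111100001111)·(101010001110000) mod 2 = 0+0+0+0+1+0+0+0+0+0+0+0+0+0+0 mod 2 = 1
  s[3] = (000000011111111)·(101010001110000) mod 2 = 0+0+0+0+0+0+0+0+1+1+1+0+0+0+0 mod 2 = 1
Syndrome = 1111
Column 15 of H equals this syndrome → error at bit 15 (1-indexed).
Flip bit 15: 101010001110000 → 101010001110001
Extract data bits at positions {3,5,6,7,9,10,11,12,13,14,15}: 11001110001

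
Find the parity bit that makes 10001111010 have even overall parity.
Sum of data bits: 1+0+0+0+1+1+1+1+0+1+0 = 6.
6 mod 2 = 0, so parity bit = 0.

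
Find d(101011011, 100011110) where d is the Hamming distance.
XOR = 001000101, count of 1s = 3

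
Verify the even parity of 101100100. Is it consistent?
Sum of all bits: 1+0+1+1+0+0+1+0+0 = 4; 4 mod 2 = 0. Result is 0 → valid parity.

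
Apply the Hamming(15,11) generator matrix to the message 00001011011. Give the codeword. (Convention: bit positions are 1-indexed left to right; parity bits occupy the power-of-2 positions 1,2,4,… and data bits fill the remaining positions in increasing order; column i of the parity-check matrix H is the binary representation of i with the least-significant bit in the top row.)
Codeword c = d · G (mod 2), d = 00001011011:
  c[0] = d·G[:,0] = (00001011011)·(11011010101) mod 2 = 0+0+0+0+1+0+1+0+0+0+1 mod 2 = 1
  c[1] = d·G[:,1] = (00001011011)·(10110110011) mod 2 = 0+0+0+0+0+0+1+0+0+1+1 mod 2 = 1
  c[2] = d·G[:,2] = (00001011011)·(10000000000) mod 2 = 0+0+0+0+0+0+0+0+0+0+0 mod 2 = 0
  c[3] = d·G[:,3] = (00001011011)·(01110001111) mod 2 = 0+0+0+0+0+0+0+1+0+1+1 mod 2 = 1
  c[4] = d·G[:,4] = (00001011011)·(01000000000) mod 2 = 0+0+0+0+0+0+0+0+0+0+0 mod 2 = 0
  c[5] = d·G[:,5] = (00001011011)·(00100000000) mod 2 = 0+0+0+0+0+0+0+0+0+0+0 mod 2 = 0
  c[6] = d·G[:,6] = (00001011011)·(00010000000) mod 2 = 0+0+0+0+0+0+0+0+0+0+0 mod 2 = 0
  c[7] = d·G[:,7] = (00001011011)·(00001111111) mod 2 = 0+0+0+0+1+0+1+1+0+1+1 mod 2 = 1
  c[8] = d·G[:,8] = (00001011011)·(00001000000) mod 2 = 0+0+0+0+1+0+0+0+0+0+0 mod 2 = 1
  c[9] = d·G[:,9] = (00001011011)·(00000100000) mod 2 = 0+0+0+0+0+0+0+0+0+0+0 mod 2 = 0
  c[10] = d·G[:,10] = (00001011011)·(00000010000) mod 2 = 0+0+0+0+0+0+1+0+0+0+0 mod 2 = 1
  c[11] = d·G[:,11] = (00001011011)·(00000001000) mod 2 = 0+0+0+0+0+0+0+1+0+0+0 mod 2 = 1
  c[12] = d·G[:,12] = (00001011011)·(00000000100) mod 2 = 0+0+0+0+0+0+0+0+0+0+0 mod 2 = 0
  c[13] = d·G[:,13] = (00001011011)·(00000000010) mod 2 = 0+0+0+0+0+0+0+0+0+1+0 mod 2 = 1
  c[14] = d·G[:,14] = (00001011011)·(00000000001) mod 2 = 0+0+0+0+0+0+0+0+0+0+1 mod 2 = 1
Codeword = 110100011011011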